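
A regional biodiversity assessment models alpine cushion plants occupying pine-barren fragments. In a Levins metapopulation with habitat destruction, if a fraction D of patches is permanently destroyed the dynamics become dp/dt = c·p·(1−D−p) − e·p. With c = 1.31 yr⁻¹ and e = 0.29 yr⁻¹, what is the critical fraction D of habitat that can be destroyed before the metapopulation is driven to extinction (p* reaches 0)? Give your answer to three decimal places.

0.779

The nontrivial equilibrium is p* = (1−D) − e/c; extinction occurs when this hits zero.
So D_crit = 1 − e/c = 1 − 0.29/1.31 = 1 − 0.2214 = 0.7786.
Note this equals the original equilibrium occupancy — the Levins extinction-debt result.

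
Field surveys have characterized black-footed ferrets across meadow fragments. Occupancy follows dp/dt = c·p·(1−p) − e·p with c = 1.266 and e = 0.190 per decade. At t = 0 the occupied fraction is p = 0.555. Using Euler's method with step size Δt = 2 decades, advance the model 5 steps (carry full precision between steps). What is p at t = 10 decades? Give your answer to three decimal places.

Update rule: p ← p + [c·p·(1−p) − e·p]·Δt with Δt = 2.
p: 0.55500 → 0.96944  (Δp = +0.41444)
p: 0.96944 → 0.67606  (Δp = -0.29338)
p: 0.67606 → 0.97367  (Δp = +0.29761)
p: 0.97367 → 0.66859  (Δp = -0.30509)
p: 0.66859 → 0.97556  (Δp = +0.30698)

0.976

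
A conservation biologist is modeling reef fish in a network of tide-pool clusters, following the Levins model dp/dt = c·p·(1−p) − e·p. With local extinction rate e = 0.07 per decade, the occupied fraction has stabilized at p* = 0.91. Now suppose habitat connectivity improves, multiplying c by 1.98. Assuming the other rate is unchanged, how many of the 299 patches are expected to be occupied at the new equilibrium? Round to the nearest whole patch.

285

Balance c(1−p*) = e gives c = e/(1 − 0.91000) = 0.07/0.09000 = 0.77778.
New p* = 1 − e/c = 1 − 0.07000/1.54000 = 0.95455.
Expected occupied = 299 × 0.95455 = 285.41 ≈ 285.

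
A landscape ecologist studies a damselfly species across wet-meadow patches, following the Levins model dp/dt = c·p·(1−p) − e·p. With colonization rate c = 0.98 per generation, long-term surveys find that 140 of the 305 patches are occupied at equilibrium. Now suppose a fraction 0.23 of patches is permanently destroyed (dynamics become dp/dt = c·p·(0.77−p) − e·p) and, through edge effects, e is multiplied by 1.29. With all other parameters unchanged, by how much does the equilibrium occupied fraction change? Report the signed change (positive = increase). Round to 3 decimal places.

Observed p* = 140/305 = 0.45902.
Balance c(1−p*) = e gives e = 0.98×(1 − 0.45902) = 0.53016.
New p* = 0.77 − e/c = 0.77 − 0.68391/0.98000 = 0.07213.
Δp* = 0.07213 − 0.45902 = -0.38689.

-0.387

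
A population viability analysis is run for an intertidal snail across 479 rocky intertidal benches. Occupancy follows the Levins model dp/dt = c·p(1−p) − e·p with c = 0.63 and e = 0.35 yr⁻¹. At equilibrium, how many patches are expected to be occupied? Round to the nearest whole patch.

213

p* = 1 − e/c = 1 − 0.35/0.63 = 0.4444.
Expected occupied patches = N × p* = 479 × 0.4444 = 212.89 ≈ 213.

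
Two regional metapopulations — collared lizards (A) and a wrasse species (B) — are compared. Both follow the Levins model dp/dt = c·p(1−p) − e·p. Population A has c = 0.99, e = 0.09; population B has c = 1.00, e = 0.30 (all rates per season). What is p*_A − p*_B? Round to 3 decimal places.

0.209

A: p*_A = 1 − 0.09/0.99 = 0.9091.
B: p*_B = 1 − 0.30/1.00 = 0.7000.
p*_A − p*_B = 0.9091 − 0.7000 = 0.2091.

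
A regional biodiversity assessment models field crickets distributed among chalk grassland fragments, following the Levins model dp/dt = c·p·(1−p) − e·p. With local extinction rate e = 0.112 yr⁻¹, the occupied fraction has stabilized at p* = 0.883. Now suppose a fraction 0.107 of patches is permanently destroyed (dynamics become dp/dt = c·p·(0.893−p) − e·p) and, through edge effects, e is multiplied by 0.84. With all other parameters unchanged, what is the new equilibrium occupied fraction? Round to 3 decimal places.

Balance c(1−p*) = e gives c = e/(1 − 0.88300) = 0.112/0.11700 = 0.95726.
New p* = 0.893 − e/c = 0.893 − 0.09408/0.95726 = 0.79472.

0.795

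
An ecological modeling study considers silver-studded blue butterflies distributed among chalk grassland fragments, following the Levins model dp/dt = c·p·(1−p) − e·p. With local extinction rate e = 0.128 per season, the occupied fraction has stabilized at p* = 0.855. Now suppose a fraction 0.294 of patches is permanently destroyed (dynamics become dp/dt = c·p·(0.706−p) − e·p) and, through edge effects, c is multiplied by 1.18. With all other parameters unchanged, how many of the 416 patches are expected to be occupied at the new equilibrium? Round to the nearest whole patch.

243

Balance c(1−p*) = e gives c = e/(1 − 0.85500) = 0.128/0.14500 = 0.88276.
New p* = 0.706 − e/c = 0.706 − 0.12800/1.04166 = 0.58312.
Expected occupied = 416 × 0.58312 = 242.58 ≈ 243.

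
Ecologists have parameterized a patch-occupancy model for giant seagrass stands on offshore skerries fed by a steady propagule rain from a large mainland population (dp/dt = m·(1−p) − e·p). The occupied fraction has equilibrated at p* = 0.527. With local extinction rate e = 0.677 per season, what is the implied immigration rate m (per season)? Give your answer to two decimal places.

0.75

At equilibrium m(1−p*) = e·p*, so m = e·p*/(1−p*).
m = 0.677 × 0.527 / 0.4730 = 0.3568/0.4730 = 0.7543.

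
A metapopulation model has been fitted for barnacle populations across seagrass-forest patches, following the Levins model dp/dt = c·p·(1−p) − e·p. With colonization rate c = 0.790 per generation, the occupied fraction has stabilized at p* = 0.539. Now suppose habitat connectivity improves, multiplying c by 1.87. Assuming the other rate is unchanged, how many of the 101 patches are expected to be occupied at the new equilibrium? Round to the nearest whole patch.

76

Balance c(1−p*) = e gives e = 0.790×(1 − 0.53900) = 0.36419.
New p* = 1 − e/c = 1 − 0.36419/1.47730 = 0.75348.
Expected occupied = 101 × 0.75348 = 76.10 ≈ 76.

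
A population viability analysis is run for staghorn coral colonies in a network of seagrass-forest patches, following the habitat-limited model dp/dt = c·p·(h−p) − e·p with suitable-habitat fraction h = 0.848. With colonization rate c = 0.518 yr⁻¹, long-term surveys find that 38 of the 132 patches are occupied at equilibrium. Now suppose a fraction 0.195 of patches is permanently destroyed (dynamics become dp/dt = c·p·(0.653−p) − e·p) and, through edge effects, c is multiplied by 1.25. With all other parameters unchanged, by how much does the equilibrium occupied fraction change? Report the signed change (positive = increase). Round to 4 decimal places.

-0.0830

Observed p* = 38/132 = 0.28788.
Balance c(h−p*) = e gives e = 0.518×(0.848 − 0.28788) = 0.29014.
New p* = 0.653 − e/c = 0.653 − 0.29014/0.64750 = 0.20491.
Δp* = 0.20491 − 0.28788 = -0.08297.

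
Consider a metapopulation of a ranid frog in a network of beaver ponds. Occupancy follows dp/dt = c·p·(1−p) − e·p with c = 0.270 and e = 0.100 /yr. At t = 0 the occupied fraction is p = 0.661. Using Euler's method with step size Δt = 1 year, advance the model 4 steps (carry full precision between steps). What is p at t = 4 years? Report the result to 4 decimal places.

0.6441

Update rule: p ← p + [c·p·(1−p) − e·p]·Δt with Δt = 1.
p: 0.66100 → 0.65540  (Δp = -0.00560)
p: 0.65540 → 0.65084  (Δp = -0.00456)
p: 0.65084 → 0.64711  (Δp = -0.00373)
p: 0.64711 → 0.64406  (Δp = -0.00305)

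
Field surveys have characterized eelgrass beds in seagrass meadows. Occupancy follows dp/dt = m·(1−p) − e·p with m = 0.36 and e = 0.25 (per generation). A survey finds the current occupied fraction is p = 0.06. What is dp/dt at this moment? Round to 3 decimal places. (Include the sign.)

0.323

Colonization term: m·(1−p) = 0.36×0.9400 = 0.33840.
Extinction term: e·p = 0.01500.
dp/dt = 0.33840 − 0.01500 = 0.32340.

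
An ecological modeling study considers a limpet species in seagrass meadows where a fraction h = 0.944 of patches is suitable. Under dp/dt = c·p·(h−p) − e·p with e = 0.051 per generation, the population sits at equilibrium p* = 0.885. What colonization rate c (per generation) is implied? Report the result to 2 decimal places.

At equilibrium c(h−p*) = e, so c = e/(h−p*).
c = 0.051/(0.944 − 0.885) = 0.051/0.0590 = 0.8644.

0.86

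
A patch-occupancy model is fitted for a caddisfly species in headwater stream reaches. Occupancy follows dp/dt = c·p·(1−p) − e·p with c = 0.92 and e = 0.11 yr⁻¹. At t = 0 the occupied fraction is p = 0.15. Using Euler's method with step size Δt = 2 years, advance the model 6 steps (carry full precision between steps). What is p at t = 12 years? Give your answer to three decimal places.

0.867

Update rule: p ← p + [c·p·(1−p) − e·p]·Δt with Δt = 2.
step 1: Δp = +0.20160, p = 0.35160
step 2: Δp = +0.34213, p = 0.69373
step 3: Δp = +0.23833, p = 0.93205
step 4: Δp = -0.08852, p = 0.84353
step 5: Δp = +0.05728, p = 0.90081
step 6: Δp = -0.03377, p = 0.86704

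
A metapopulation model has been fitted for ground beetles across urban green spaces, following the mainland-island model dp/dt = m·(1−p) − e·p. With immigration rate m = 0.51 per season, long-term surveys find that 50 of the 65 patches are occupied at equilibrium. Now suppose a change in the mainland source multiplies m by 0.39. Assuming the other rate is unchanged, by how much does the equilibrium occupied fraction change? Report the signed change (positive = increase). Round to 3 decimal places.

-0.204

Observed p* = 50/65 = 0.76923.
Balance m(1−p*) = e·p* gives e = m(1−p*)/p* = 0.51×0.23077/0.76923 = 0.15300.
New p* = m/(m+e) = 0.19890/(0.19890+0.15300) = 0.56522.
Δp* = 0.56522 − 0.76923 = -0.20401.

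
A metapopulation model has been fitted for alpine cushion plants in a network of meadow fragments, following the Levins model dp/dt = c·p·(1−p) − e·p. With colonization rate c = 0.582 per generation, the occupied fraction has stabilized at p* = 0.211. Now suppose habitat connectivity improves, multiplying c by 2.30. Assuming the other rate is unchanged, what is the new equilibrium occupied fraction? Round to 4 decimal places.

0.6570

Balance c(1−p*) = e gives e = 0.582×(1 − 0.21100) = 0.45920.
New p* = 1 − e/c = 1 − 0.45920/1.33860 = 0.65696.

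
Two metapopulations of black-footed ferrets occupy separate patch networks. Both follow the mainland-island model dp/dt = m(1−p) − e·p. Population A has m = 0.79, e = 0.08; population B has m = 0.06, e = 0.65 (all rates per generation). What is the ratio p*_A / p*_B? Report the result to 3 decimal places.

A: p*_A = m/(m+e) = 0.79/0.8700 = 0.9080.
B: p*_B = 0.06/0.7100 = 0.0845.
p*_A / p*_B = 0.9080/0.0845 = 10.7452.

10.745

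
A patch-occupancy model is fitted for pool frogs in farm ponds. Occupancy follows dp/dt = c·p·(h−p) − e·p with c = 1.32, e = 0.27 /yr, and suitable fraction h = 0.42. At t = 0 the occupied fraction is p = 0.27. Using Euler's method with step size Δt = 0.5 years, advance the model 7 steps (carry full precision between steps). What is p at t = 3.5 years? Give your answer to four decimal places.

Update rule: p ← p + [c·p·(h−p) − e·p]·Δt with Δt = 0.5.
p: 0.27000 → 0.26028  (Δp = -0.00972)
p: 0.26028 → 0.25258  (Δp = -0.00770)
p: 0.25258 → 0.24639  (Δp = -0.00619)
p: 0.24639 → 0.24136  (Δp = -0.00503)
p: 0.24136 → 0.23723  (Δp = -0.00413)
p: 0.23723 → 0.23382  (Δp = -0.00341)
p: 0.23382 → 0.23099  (Δp = -0.00283)

0.2310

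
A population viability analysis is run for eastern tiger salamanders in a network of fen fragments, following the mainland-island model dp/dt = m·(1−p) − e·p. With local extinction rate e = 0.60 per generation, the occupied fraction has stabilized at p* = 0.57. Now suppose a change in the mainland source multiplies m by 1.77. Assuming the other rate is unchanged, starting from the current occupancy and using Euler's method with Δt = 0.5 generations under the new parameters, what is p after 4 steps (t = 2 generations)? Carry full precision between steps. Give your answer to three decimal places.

Balance m(1−p*) = e·p* gives m = e·p*/(1−p*) = 0.60×0.57000/0.43000 = 0.79535.
Starting from p₀ = 0.57000; update p ← p + (dp/dt)·Δt with the new parameters.
p: 0.57000 → 0.70167  (Δp = +0.13167)
p: 0.70167 → 0.70116  (Δp = -0.00051)
p: 0.70116 → 0.70116  (Δp = +0.00000)
p: 0.70116 → 0.70116  (Δp = -0.00000)

0.701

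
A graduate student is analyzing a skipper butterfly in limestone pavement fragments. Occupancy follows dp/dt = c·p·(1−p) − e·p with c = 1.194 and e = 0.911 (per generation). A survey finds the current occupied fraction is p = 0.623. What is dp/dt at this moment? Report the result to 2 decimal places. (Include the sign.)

-0.29

Colonization term: c·p·(1−p) = 1.194×0.623×0.3770 = 0.28044.
Extinction term: e·p = 0.56755.
dp/dt = 0.28044 − 0.56755 = -0.28712.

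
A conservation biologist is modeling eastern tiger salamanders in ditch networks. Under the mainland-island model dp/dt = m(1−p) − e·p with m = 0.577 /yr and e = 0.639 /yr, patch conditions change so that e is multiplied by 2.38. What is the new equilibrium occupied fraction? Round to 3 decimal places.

Before: p* = 0.577/(0.577+0.639) = 0.4745.
After: m = 0.577, e = 1.52082; p* = 0.577/2.0978 = 0.2750.

0.275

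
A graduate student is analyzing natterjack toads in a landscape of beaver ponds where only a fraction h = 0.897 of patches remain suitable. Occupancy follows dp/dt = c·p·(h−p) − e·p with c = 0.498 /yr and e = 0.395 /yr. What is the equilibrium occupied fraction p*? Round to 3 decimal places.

0.104

Setting dp/dt = 0 and dividing by p* gives c·(h−p*) = e.
So p* = h − e/c = 0.897 − 0.395/0.498 = 0.897 − 0.7932 = 0.1038.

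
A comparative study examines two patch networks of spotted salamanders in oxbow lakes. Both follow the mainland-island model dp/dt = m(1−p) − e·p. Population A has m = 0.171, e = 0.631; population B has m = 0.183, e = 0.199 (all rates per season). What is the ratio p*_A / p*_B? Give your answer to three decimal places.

0.445

A: p*_A = m/(m+e) = 0.171/0.8020 = 0.2132.
B: p*_B = 0.183/0.3820 = 0.4791.
p*_A / p*_B = 0.2132/0.4791 = 0.4451.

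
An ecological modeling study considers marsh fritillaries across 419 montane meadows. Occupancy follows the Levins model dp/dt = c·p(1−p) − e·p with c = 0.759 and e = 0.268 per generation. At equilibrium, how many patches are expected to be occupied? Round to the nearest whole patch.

p* = 1 − e/c = 1 − 0.268/0.759 = 0.6469.
Expected occupied patches = N × p* = 419 × 0.6469 = 271.05 ≈ 271.

271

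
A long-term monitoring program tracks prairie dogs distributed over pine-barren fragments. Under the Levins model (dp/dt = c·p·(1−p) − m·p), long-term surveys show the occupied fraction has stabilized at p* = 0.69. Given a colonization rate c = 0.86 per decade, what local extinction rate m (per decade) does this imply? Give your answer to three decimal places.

At equilibrium c(1−p*) = m.
m = 0.86 × (1 − 0.69) = 0.86 × 0.3100 = 0.2666.

0.267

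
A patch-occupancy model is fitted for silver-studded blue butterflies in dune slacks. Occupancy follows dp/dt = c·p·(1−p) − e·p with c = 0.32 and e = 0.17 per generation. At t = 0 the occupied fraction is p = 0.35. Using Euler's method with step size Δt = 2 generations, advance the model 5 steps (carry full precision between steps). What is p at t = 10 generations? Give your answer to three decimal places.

Update rule: p ← p + [c·p·(1−p) − e·p]·Δt with Δt = 2.
step 1: Δp = +0.02660, p = 0.37660
step 2: Δp = +0.02221, p = 0.39881
step 3: Δp = +0.01785, p = 0.41666
step 4: Δp = +0.01389, p = 0.43055
step 5: Δp = +0.01053, p = 0.44108

0.441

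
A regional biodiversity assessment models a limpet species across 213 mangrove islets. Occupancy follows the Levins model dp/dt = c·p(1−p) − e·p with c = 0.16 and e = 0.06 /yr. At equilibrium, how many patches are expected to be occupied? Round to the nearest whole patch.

133

p* = 1 − e/c = 1 − 0.06/0.16 = 0.6250.
Expected occupied patches = N × p* = 213 × 0.6250 = 133.12 ≈ 133.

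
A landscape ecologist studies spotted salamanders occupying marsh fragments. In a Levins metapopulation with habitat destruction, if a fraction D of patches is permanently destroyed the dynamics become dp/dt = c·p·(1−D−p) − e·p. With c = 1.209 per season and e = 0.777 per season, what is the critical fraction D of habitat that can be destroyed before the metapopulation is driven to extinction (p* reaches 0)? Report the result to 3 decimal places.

The nontrivial equilibrium is p* = (1−D) − e/c; extinction occurs when this hits zero.
So D_crit = 1 − e/c = 1 − 0.777/1.209 = 1 − 0.6427 = 0.3573.
Note this equals the original equilibrium occupancy — the Levins extinction-debt result.

0.357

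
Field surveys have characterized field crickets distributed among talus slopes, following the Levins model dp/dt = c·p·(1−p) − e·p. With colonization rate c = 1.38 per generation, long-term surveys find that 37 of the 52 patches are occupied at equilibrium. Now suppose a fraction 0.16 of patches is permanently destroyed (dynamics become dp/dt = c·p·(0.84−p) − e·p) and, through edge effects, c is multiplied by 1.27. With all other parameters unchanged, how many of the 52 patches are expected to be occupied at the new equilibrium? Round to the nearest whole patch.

Observed p* = 37/52 = 0.71154.
Balance c(1−p*) = e gives e = 1.38×(1 − 0.71154) = 0.39807.
New p* = 0.84 − e/c = 0.84 − 0.39807/1.75260 = 0.61287.
Expected occupied = 52 × 0.61287 = 31.87 ≈ 32.

32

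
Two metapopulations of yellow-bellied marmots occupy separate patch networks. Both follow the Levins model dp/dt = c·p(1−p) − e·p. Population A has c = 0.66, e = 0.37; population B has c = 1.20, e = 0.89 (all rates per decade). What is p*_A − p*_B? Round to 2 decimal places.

A: p*_A = 1 − 0.37/0.66 = 0.4394.
B: p*_B = 1 − 0.89/1.20 = 0.2583.
p*_A − p*_B = 0.4394 − 0.2583 = 0.1811.

0.18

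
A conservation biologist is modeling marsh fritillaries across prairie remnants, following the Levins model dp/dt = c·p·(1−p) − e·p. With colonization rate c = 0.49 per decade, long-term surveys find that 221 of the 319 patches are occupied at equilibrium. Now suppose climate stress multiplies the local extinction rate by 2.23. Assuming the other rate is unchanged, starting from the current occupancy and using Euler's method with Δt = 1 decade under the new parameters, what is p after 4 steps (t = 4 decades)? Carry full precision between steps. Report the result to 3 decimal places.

Observed p* = 221/319 = 0.69279.
Balance c(1−p*) = e gives e = 0.49×(1 − 0.69279) = 0.15053.
Starting from p₀ = 0.69279; update p ← p + (dp/dt)·Δt with the new parameters.
step 1: Δp = -0.12827, p = 0.56452
step 2: Δp = -0.06904, p = 0.49548
step 3: Δp = -0.04384, p = 0.45164
step 4: Δp = -0.03026, p = 0.42138

0.421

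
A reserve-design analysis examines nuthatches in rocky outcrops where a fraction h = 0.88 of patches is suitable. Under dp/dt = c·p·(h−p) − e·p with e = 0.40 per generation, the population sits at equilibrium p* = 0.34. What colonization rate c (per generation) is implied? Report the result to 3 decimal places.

At equilibrium c(h−p*) = e, so c = e/(h−p*).
c = 0.40/(0.88 − 0.34) = 0.40/0.5400 = 0.7407.

0.741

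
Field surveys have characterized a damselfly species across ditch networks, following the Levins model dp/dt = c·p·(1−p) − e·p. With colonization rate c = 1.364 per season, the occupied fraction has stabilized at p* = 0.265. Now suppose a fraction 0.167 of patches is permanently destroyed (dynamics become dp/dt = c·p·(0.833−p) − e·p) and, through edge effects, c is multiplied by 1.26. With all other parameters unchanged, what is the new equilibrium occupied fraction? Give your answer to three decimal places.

Balance c(1−p*) = e gives e = 1.364×(1 − 0.26500) = 1.00254.
New p* = 0.833 − e/c = 0.833 − 1.00254/1.71864 = 0.24967.

0.250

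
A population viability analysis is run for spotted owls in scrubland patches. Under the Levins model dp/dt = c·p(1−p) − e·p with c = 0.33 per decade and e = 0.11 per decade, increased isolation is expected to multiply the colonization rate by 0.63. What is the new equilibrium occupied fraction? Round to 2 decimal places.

Before: p* = 1 − 0.11/0.33 = 0.6667.
After the change, c = 0.2079, e = 0.11, so p* = 1 − 0.11/0.2079 = 0.4709.

0.47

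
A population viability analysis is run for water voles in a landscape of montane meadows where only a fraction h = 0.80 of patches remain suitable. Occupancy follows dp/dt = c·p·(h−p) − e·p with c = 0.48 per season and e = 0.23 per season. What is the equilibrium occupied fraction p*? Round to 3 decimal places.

0.321

Setting dp/dt = 0 and dividing by p* gives c·(h−p*) = e.
So p* = h − e/c = 0.80 − 0.23/0.48 = 0.80 − 0.4792 = 0.3208.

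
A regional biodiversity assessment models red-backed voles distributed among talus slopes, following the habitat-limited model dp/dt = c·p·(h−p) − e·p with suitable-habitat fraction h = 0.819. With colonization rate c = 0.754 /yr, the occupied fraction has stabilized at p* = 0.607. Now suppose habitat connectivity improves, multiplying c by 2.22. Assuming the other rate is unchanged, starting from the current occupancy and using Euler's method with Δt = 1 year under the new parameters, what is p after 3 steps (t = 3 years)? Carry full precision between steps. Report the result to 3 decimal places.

0.724

Balance c(h−p*) = e gives e = 0.754×(0.819 − 0.60700) = 0.15985.
Starting from p₀ = 0.60700; update p ← p + (dp/dt)·Δt with the new parameters.
p: 0.60700 → 0.72537  (Δp = +0.11837)
p: 0.72537 → 0.72310  (Δp = -0.00227)
p: 0.72310 → 0.72359  (Δp = +0.00048)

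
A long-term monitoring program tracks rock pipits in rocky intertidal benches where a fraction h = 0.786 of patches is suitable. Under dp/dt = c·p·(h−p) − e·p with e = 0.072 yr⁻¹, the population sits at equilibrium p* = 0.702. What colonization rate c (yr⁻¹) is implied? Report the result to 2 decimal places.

At equilibrium c(h−p*) = e, so c = e/(h−p*).
c = 0.072/(0.786 − 0.702) = 0.072/0.0840 = 0.8571.

0.86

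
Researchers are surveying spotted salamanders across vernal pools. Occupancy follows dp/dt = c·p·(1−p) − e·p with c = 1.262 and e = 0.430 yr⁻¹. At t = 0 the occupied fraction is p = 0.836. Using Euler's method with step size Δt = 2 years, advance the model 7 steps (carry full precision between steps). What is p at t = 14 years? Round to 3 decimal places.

Update rule: p ← p + [c·p·(1−p) − e·p]·Δt with Δt = 2.
p: 0.83600 → 0.46309  (Δp = -0.37291)
p: 0.46309 → 0.69239  (Δp = +0.22930)
p: 0.69239 → 0.63451  (Δp = -0.05789)
p: 0.63451 → 0.67417  (Δp = +0.03966)
p: 0.67417 → 0.64882  (Δp = -0.02535)
p: 0.64882 → 0.66593  (Δp = +0.01711)
p: 0.66593 → 0.65473  (Δp = -0.01120)

0.655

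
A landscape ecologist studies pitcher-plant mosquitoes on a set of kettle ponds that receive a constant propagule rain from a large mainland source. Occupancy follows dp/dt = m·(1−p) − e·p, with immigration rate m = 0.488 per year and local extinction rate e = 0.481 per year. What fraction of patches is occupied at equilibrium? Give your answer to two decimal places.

0.50

Setting dp/dt = 0: m − m·p* = e·p*, so m = (m+e)·p*.
p* = m/(m+e) = 0.488/(0.488+0.481) = 0.488/0.9690 = 0.5036.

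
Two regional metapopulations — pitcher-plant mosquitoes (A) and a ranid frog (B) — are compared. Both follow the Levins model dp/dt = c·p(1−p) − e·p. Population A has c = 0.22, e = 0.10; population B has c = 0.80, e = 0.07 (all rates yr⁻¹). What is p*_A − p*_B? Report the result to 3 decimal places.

-0.367

A: p*_A = 1 − 0.10/0.22 = 0.5455.
B: p*_B = 1 − 0.07/0.80 = 0.9125.
p*_A − p*_B = 0.5455 − 0.9125 = -0.3670.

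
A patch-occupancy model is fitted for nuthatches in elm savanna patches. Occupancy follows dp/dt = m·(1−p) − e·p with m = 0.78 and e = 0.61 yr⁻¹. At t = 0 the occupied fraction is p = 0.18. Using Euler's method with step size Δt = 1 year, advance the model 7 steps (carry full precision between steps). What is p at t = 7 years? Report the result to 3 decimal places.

Update rule: p ← p + [m·(1−p) − e·p]·Δt with Δt = 1.
  1  |  dp/dt·Δt = +0.529800  |  p_1 = 0.709800
  2  |  dp/dt·Δt = -0.206622  |  p_2 = 0.503178
  3  |  dp/dt·Δt = +0.080583  |  p_3 = 0.583761
  4  |  dp/dt·Δt = -0.031427  |  p_4 = 0.552333
  5  |  dp/dt·Δt = +0.012257  |  p_5 = 0.564590
  6  |  dp/dt·Δt = -0.004780  |  p_6 = 0.559810
  7  |  dp/dt·Δt = +0.001864  |  p_7 = 0.561674

0.562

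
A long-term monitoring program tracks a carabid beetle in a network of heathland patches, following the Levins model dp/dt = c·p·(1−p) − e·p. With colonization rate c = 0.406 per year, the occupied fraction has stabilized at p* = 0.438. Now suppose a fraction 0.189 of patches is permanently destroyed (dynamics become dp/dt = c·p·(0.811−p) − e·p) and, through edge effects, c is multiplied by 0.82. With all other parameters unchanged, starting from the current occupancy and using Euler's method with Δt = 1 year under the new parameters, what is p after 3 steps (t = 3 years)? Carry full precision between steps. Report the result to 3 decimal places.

Balance c(1−p*) = e gives e = 0.406×(1 − 0.43800) = 0.22817.
Starting from p₀ = 0.43800; update p ← p + (dp/dt)·Δt with the new parameters.
t = 1: p = 0.43800 + (-0.04555) = 0.39245
t = 2: p = 0.39245 + (-0.03486) = 0.35759
t = 3: p = 0.35759 + (-0.02761) = 0.32998

0.330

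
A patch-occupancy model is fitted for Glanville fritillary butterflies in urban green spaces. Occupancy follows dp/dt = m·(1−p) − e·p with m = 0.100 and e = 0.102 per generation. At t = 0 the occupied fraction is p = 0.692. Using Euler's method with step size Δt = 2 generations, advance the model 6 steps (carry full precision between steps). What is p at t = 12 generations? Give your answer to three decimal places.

0.504

Update rule: p ← p + [m·(1−p) − e·p]·Δt with Δt = 2.
  1  |  dp/dt·Δt = -0.079568  |  p_1 = 0.612432
  2  |  dp/dt·Δt = -0.047423  |  p_2 = 0.565009
  3  |  dp/dt·Δt = -0.028264  |  p_3 = 0.536746
  4  |  dp/dt·Δt = -0.016845  |  p_4 = 0.519900
  5  |  dp/dt·Δt = -0.010040  |  p_5 = 0.509861
  6  |  dp/dt·Δt = -0.005984  |  p_6 = 0.503877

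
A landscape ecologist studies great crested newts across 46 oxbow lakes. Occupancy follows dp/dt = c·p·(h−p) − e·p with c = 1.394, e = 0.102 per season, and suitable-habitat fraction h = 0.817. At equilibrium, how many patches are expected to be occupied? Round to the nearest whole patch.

p* = h − e/c = 0.817 − 0.0732 = 0.7438.
Expected occupied patches = N × p* = 46 × 0.7438 = 34.22 ≈ 34.

34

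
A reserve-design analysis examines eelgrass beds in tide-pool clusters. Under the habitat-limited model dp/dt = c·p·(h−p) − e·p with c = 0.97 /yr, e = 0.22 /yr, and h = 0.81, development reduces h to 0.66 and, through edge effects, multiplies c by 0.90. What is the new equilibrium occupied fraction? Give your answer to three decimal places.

Before: p* = h − e/c = 0.81 − 0.22/0.97 = 0.81 − 0.2268 = 0.5832.
After: c = 0.873, e = 0.22, h = 0.66; p* = 0.66 − 0.22/0.873 = 0.4080.

0.408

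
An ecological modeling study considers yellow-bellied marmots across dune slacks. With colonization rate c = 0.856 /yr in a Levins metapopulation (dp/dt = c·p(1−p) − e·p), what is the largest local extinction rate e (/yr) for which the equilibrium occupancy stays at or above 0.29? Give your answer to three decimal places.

1 − e/c ≥ 0.29 ⇒ e ≤ c(1 − 0.29) = 0.856 × 0.7100.
e_max = 0.6078.

0.608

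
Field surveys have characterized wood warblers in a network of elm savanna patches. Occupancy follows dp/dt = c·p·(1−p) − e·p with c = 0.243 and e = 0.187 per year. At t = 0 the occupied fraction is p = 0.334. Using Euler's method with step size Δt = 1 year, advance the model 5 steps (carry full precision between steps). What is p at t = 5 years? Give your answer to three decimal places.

Update rule: p ← p + [c·p·(1−p) − e·p]·Δt with Δt = 1.
p: 0.33400 → 0.32560  (Δp = -0.00840)
p: 0.32560 → 0.31807  (Δp = -0.00753)
p: 0.31807 → 0.31130  (Δp = -0.00677)
p: 0.31130 → 0.30518  (Δp = -0.00612)
p: 0.30518 → 0.29964  (Δp = -0.00554)

0.300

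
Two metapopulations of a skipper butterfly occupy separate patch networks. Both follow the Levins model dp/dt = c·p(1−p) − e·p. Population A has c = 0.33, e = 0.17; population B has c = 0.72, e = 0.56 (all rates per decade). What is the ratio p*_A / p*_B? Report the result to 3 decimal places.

2.182

A: p*_A = 1 − 0.17/0.33 = 0.4848.
B: p*_B = 1 − 0.56/0.72 = 0.2222.
p*_A / p*_B = 0.4848/0.2222 = 2.1818.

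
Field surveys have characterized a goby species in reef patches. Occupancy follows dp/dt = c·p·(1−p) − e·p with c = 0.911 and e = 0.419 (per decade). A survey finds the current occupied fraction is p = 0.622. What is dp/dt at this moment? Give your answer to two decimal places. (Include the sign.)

-0.05

Colonization term: c·p·(1−p) = 0.911×0.622×0.3780 = 0.21419.
Extinction term: e·p = 0.26062.
dp/dt = 0.21419 − 0.26062 = -0.04643.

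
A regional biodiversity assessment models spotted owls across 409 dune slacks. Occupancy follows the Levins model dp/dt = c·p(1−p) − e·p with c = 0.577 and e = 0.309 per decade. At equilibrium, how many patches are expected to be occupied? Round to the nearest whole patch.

p* = 1 − e/c = 1 − 0.309/0.577 = 0.4645.
Expected occupied patches = N × p* = 409 × 0.4645 = 189.97 ≈ 190.

190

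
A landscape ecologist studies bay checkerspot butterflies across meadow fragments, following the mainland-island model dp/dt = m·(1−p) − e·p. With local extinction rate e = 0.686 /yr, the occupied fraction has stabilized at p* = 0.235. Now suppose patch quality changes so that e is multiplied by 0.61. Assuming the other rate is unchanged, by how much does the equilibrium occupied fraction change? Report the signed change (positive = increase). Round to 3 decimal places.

0.100

Balance m(1−p*) = e·p* gives m = e·p*/(1−p*) = 0.686×0.23500/0.76500 = 0.21073.
New p* = m/(m+e) = 0.21073/(0.21073+0.41846) = 0.33492.
Δp* = 0.33492 − 0.23500 = +0.09992.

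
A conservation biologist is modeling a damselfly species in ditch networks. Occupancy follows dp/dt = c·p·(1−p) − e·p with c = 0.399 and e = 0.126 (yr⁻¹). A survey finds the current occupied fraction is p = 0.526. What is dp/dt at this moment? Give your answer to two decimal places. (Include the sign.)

Colonization term: c·p·(1−p) = 0.399×0.526×0.4740 = 0.09948.
Extinction term: e·p = 0.06628.
dp/dt = 0.09948 − 0.06628 = 0.03320.

0.03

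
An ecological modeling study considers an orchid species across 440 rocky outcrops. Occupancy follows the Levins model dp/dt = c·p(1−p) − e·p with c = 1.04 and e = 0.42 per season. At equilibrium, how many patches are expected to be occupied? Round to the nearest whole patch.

262

p* = 1 − e/c = 1 − 0.42/1.04 = 0.5962.
Expected occupied patches = N × p* = 440 × 0.5962 = 262.31 ≈ 262.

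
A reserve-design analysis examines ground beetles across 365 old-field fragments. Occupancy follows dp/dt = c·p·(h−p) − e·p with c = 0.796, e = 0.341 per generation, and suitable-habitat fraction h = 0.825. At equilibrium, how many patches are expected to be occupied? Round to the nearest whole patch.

145

p* = h − e/c = 0.825 − 0.4284 = 0.3966.
Expected occupied patches = N × p* = 365 × 0.3966 = 144.76 ≈ 145.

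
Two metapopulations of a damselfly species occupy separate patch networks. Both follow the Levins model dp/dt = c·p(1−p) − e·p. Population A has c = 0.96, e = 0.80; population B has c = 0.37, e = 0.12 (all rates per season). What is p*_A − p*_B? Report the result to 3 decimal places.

-0.509

A: p*_A = 1 − 0.80/0.96 = 0.1667.
B: p*_B = 1 − 0.12/0.37 = 0.6757.
p*_A − p*_B = 0.1667 − 0.6757 = -0.5090.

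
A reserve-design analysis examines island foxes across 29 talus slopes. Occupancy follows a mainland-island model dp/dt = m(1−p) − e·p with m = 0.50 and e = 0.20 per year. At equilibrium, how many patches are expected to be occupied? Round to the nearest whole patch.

p* = m/(m+e) = 0.50/0.7000 = 0.7143.
Expected occupied patches = N × p* = 29 × 0.7143 = 20.71 ≈ 21.

21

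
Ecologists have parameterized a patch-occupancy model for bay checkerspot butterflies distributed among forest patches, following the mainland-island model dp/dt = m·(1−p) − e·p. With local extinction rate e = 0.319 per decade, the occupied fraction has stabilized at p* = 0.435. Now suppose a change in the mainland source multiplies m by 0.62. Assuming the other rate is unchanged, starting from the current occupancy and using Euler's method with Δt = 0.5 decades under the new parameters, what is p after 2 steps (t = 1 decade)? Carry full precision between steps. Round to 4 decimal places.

0.3885

Balance m(1−p*) = e·p* gives m = e·p*/(1−p*) = 0.319×0.43500/0.56500 = 0.24560.
Starting from p₀ = 0.43500; update p ← p + (dp/dt)·Δt with the new parameters.
t = 0.5: p = 0.43500 + (-0.02637) = 0.40863
t = 1: p = 0.40863 + (-0.02015) = 0.38848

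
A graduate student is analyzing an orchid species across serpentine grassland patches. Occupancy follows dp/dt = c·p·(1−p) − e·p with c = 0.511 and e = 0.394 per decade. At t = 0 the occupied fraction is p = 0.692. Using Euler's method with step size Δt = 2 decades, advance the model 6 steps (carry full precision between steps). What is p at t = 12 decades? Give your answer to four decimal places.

Update rule: p ← p + [c·p·(1−p) − e·p]·Δt with Δt = 2.
  1  |  dp/dt·Δt = -0.327471  |  p_1 = 0.364529
  2  |  dp/dt·Δt = -0.050505  |  p_2 = 0.314024
  3  |  dp/dt·Δt = -0.027299  |  p_3 = 0.286725
  4  |  dp/dt·Δt = -0.016926  |  p_4 = 0.269799
  5  |  dp/dt·Δt = -0.011260  |  p_5 = 0.258539
  6  |  dp/dt·Δt = -0.007815  |  p_6 = 0.250724

0.2507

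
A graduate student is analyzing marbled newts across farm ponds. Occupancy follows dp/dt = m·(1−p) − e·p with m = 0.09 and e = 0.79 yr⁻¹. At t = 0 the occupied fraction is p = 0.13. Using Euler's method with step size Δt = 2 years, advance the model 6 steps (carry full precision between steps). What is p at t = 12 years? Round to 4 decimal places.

Update rule: p ← p + [m·(1−p) − e·p]·Δt with Δt = 2.
  1  |  dp/dt·Δt = -0.048800  |  p_1 = 0.081200
  2  |  dp/dt·Δt = +0.037088  |  p_2 = 0.118288
  3  |  dp/dt·Δt = -0.028187  |  p_3 = 0.090101
  4  |  dp/dt·Δt = +0.021422  |  p_4 = 0.111523
  5  |  dp/dt·Δt = -0.016281  |  p_5 = 0.095242
  6  |  dp/dt·Δt = +0.012373  |  p_6 = 0.107616

0.1076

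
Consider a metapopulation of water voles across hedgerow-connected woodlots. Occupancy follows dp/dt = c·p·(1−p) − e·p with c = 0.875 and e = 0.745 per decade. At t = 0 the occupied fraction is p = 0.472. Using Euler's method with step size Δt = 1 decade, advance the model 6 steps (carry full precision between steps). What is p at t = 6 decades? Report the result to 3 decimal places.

0.200

Update rule: p ← p + [c·p·(1−p) − e·p]·Δt with Δt = 1.
  1  |  dp/dt·Δt = -0.133576  |  p_1 = 0.338424
  2  |  dp/dt·Δt = -0.056219  |  p_2 = 0.282205
  3  |  dp/dt·Δt = -0.032998  |  p_3 = 0.249207
  4  |  dp/dt·Δt = -0.021944  |  p_4 = 0.227263
  5  |  dp/dt·Δt = -0.015648  |  p_5 = 0.211614
  6  |  dp/dt·Δt = -0.011673  |  p_6 = 0.199941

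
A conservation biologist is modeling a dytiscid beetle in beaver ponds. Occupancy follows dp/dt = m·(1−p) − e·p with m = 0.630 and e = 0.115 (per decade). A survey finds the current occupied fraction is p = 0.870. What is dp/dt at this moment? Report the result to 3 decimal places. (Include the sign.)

Colonization term: m·(1−p) = 0.630×0.1300 = 0.08190.
Extinction term: e·p = 0.10005.
dp/dt = 0.08190 − 0.10005 = -0.01815.

-0.018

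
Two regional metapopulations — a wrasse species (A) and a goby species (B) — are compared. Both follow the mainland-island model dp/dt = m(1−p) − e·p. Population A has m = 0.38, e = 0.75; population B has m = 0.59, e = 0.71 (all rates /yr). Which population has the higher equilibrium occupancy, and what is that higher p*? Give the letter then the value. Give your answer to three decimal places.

B, 0.454

A: p*_A = m/(m+e) = 0.38/1.1300 = 0.3363.
B: p*_B = 0.59/1.3000 = 0.4538.
B is higher at 0.4538.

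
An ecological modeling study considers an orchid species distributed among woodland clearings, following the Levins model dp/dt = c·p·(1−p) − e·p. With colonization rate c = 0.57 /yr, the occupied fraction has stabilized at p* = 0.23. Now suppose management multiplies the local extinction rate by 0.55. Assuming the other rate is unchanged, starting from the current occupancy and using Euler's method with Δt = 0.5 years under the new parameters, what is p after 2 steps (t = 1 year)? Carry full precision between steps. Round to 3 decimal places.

0.276

Balance c(1−p*) = e gives e = 0.57×(1 − 0.23000) = 0.43890.
Starting from p₀ = 0.23000; update p ← p + (dp/dt)·Δt with the new parameters.
step 1: Δp = +0.02271, p = 0.25271
step 2: Δp = +0.02332, p = 0.27603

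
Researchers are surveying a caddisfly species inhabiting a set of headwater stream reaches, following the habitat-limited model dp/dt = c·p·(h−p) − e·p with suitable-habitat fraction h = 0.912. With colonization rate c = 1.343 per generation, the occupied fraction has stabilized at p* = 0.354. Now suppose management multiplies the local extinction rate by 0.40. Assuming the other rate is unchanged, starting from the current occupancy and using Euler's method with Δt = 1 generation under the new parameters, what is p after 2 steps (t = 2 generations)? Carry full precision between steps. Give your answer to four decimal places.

Balance c(h−p*) = e gives e = 1.343×(0.912 − 0.35400) = 0.74939.
Starting from p₀ = 0.35400; update p ← p + (dp/dt)·Δt with the new parameters.
step 1: Δp = +0.15917, p = 0.51317
step 2: Δp = +0.12104, p = 0.63421

0.6342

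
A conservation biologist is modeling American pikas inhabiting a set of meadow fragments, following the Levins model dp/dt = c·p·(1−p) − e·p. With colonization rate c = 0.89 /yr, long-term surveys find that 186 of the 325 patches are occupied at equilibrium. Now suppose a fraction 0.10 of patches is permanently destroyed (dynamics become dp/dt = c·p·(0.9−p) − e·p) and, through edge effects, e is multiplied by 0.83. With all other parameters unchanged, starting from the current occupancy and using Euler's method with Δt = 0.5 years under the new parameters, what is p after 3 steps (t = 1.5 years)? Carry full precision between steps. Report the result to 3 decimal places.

Observed p* = 186/325 = 0.57231.
Balance c(1−p*) = e gives e = 0.89×(1 − 0.57231) = 0.38065.
Starting from p₀ = 0.57231; update p ← p + (dp/dt)·Δt with the new parameters.
step 1: Δp = -0.00695, p = 0.56536
step 2: Δp = -0.00512, p = 0.56024
step 3: Δp = -0.00380, p = 0.55644

0.556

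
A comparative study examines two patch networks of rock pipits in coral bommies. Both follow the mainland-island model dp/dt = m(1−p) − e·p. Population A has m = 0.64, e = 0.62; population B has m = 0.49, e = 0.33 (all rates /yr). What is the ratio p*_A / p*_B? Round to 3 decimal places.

0.850

A: p*_A = m/(m+e) = 0.64/1.2600 = 0.5079.
B: p*_B = 0.49/0.8200 = 0.5976.
p*_A / p*_B = 0.5079/0.5976 = 0.8500.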